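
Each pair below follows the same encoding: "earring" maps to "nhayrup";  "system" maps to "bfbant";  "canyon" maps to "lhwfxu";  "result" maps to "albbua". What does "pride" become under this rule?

yyrkn

Shifts by position in earring: pos 0: e→n (+9), pos 1: a→h (+7), pos 2: r→a (+9), pos 3: r→y (+7) — repeating every 2. The shifts repeat in a cycle of length 2: positions 0,1,… shift by +9, +7, then the pattern repeats.
Applying it to pride: p+9=y, r+7=y, i+9=r, d+7=k, e+9=n.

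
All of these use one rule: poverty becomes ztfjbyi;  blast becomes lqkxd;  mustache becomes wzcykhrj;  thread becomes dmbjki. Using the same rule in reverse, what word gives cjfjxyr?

Shifts by position in poverty: pos 0: p→z (+10), pos 1: o→t (+5), pos 2: v→f (+10), pos 3: e→j (+5) — repeating every 2. It's a Vigenère-style cipher with numeric key [10,5]: position i shifts by key[i mod 2].
Decoding cjfjxyr: c−10=s, j−5=e, f−10=v, j−5=e, x−10=n, y−5=t, r−10=h.

seventh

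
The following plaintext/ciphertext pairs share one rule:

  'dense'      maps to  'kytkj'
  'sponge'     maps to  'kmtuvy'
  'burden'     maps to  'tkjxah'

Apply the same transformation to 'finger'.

xkmtol

The output letters match the input read backwards, each shifted +6: dense reversed is esned. Read the word backwards and shift each letter +6.
For finger: reverse → regnif; then shift: r+6=x, e+6=k, g+6=m, n+6=t, i+6=o, f+6=l.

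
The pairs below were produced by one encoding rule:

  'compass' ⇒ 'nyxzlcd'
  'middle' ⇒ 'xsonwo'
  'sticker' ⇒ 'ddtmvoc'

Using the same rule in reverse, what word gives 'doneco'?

secure

It's a Vigenère-style cipher with numeric key [11,10]: position i shifts by key[i mod 2].
Undoing it on doneco: d−11=s, o−10=e, n−11=c, e−10=u, c−11=r, o−10=e.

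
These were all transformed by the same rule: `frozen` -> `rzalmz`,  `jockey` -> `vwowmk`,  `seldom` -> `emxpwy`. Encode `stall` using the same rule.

ebmxt

Shifts by position in frozen: pos 0: f→r (+12), pos 1: r→z (+8), pos 2: o→a (+12), pos 3: z→l (+12), pos 4: e→m (+8), pos 5: n→z (+12) — repeating every 3. It's a Vigenère-style cipher with numeric key [12,8,12]: position i shifts by key[i mod 3].
Applying it to stall: s+12=e, t+8=b, a+12=m, l+12=x, l+8=t.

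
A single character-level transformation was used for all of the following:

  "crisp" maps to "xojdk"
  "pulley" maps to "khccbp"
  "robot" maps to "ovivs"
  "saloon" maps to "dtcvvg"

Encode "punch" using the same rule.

khgxu

This is an affine cipher: with a=0,…,z=25, each position x becomes (15x+19) mod 26.
On punch: p(15)→15·15+19≡10=k; u(20)→15·20+19≡7=h; n(13)→15·13+19≡6=g; c(2)→15·2+19≡23=x; h(7)→15·7+19≡20=u (all mod 26).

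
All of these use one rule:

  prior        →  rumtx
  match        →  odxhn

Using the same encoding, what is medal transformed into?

ohhfr

Letter i (0-indexed) is shifted by i+2, so successive shifts are 2, 3, 4, ….
Applying it to medal: m+2=o, e+3=h, d+4=h, a+5=f, l+6=r.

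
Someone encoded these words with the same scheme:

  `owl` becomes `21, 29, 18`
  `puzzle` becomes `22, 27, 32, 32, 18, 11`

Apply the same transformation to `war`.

o is letter #15 and maps to 21: an offset of 6. Letters become their 1-based position plus 6 (so a→7, b→8, …).
On war: w=23→29, a=1→7, r=18→24.

29, 7, 24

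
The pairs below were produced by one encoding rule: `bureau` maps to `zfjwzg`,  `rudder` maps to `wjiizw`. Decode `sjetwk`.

Read the word backwards and shift each letter +5.
Decoding sjetwk: shift back: s−5=n, j−5=e, e−5=z, t−5=o, w−5=r, k−5=f → nezorf; then reverse → frozen.

frozen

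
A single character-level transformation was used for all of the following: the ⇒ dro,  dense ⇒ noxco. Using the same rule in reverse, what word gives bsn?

rid

It's a constant shift of +10 (ROT10).
Decoding bsn: b−10=r, s−10=i, n−10=d.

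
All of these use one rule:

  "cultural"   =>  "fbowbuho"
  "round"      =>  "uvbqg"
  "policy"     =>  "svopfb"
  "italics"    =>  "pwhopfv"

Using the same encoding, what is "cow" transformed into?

The shift depends on letter class: consonant c→f is +3, but vowel u→b is +7. Two shifts are in play — +7 for a/e/i/o/u, +3 for every other letter.
Applying it to cow: c(cons)+3=f, o(vowel)+7=v, w(cons)+3=z.

fvz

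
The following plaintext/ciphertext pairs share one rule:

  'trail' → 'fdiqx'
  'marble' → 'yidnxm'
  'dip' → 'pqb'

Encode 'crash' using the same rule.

odiet

The shift depends on letter class: consonant t→f is +12, but vowel a→i is +8. Two shifts are in play — +8 for a/e/i/o/u, +12 for every other letter.
On crash: c(cons)+12=o, r(cons)+12=d, a(vowel)+8=i, s(cons)+12=e, h(cons)+12=t.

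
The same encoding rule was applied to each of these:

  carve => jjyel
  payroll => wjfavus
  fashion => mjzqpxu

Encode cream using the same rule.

Shifts by position in carve: pos 0: c→j (+7), pos 1: a→j (+9), pos 2: r→y (+7), pos 3: v→e (+9) — repeating every 2. It's a Vigenère-style cipher with numeric key [7,9]: position i shifts by key[i mod 2].
On cream: c+7=j, r+9=a, e+7=l, a+9=j, m+7=t.

jaljt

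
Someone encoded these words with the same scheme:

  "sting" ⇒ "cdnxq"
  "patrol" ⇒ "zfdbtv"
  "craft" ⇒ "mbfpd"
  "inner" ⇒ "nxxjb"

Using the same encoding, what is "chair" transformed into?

The shift depends on letter class: consonant s→c is +10, but vowel i→n is +5. The rule splits by letter class: vowels +5, consonants +10.
On chair: c(cons)+10=m, h(cons)+10=r, a(vowel)+5=f, i(vowel)+5=n, r(cons)+10=b.

mrfnb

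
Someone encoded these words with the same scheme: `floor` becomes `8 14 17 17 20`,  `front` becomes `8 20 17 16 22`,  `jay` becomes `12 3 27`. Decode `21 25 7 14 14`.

Letters become their 1-based position plus 2 (so a→3, b→4, …).
Reversing it on 21 25 7 14 14: 21→(21−2)÷1=19=s, 25→(25−2)÷1=23=w, 7→(7−2)÷1=5=e, 14→(14−2)÷1=12=l, 14→(14−2)÷1=12=l.

swell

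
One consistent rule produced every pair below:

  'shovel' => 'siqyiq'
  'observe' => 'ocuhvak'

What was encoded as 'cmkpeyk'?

climate

In shovel: s→s is +0, h→i is +1, o→q is +2, v→y is +3 — the shift increases by 1 each position. Each letter shifts forward by its position index (0, 1, 2, …) — the shift grows by one for each successive letter.
Reversing it on cmkpeyk: c−0=c, m−1=l, k−2=i, p−3=m, e−4=a, y−5=t, k−6=e.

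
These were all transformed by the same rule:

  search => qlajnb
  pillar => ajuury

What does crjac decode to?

trait

The output letters match the input read backwards, each shifted +9: search reversed is hcraes. The word is reversed, then every letter is shifted forward by 9.
Undoing it on crjac: shift back: c−9=t, r−9=i, j−9=a, a−9=r, c−9=t → tiart; then reverse → trait.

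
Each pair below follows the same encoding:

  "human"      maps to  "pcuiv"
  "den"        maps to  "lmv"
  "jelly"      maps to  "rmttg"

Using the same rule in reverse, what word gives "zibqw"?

ratio

Each letter is shifted forward by 8 in the alphabet (a Caesar shift of +8).
Decoding zibqw: z−8=r, i−8=a, b−8=t, q−8=i, w−8=o.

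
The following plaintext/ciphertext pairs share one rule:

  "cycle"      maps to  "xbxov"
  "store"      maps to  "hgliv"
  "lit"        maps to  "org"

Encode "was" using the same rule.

dzh

This is the alphabet-reversal cipher (Atbash): a becomes z, b becomes y, etc.
For was: w↔d, a↔z, s↔h.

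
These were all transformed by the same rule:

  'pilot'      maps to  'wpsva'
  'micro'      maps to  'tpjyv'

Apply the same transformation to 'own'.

vdu

Every letter moves 7 places later in the alphabet, wrapping around z→a.
For own: o+7=v, w+7=d, n+7=u.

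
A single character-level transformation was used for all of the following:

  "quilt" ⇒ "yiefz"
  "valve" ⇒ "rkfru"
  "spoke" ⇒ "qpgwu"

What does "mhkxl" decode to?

Treating letters as 0–25, the rule is x ↦ 9x + 10 (mod 26).
Undoing it on mhkxl: m(12)→3·(12−10)≡6=g; h(7)→3·(7−10)≡17=r; k(10)→3·(10−10)≡0=a; x(23)→3·(23−10)≡13=n; l(11)→3·(11−10)≡3=d (all mod 26).

grand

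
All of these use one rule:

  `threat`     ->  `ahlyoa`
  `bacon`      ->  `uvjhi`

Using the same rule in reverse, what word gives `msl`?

elf

The output letters match the input read backwards, each shifted +7: threat reversed is taerht. Read the word backwards and shift each letter +7.
Reversing it on msl: shift back: m−7=f, s−7=l, l−7=e → fle; then reverse → elf.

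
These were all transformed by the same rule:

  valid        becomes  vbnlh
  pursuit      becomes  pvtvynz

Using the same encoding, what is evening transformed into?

ewgqmsm

Each letter shifts forward by its position index (0, 1, 2, …) — the shift grows by one for each successive letter.
Applying it to evening: e+0=e, v+1=w, e+2=g, n+3=q, i+4=m, n+5=s, g+6=m.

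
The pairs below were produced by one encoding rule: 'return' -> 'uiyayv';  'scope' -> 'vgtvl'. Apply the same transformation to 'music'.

pyxoj

In return: r→u is +3, e→i is +4, t→y is +5, u→a is +6 — the shift increases by 1 each position. Each letter shifts forward by (position + 3), i.e. 3, 4, 5, … — the shift grows by one for each successive letter.
Applying it to music: m+3=p, u+4=y, s+5=x, i+6=o, c+7=j.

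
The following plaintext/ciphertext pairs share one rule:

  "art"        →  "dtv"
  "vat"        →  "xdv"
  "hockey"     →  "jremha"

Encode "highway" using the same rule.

The shift depends on letter class: consonant r→t is +2, but vowel a→d is +3. Two shifts are in play — +3 for a/e/i/o/u, +2 for every other letter.
For highway: h(cons)+2=j, i(vowel)+3=l, g(cons)+2=i, h(cons)+2=j, w(cons)+2=y, a(vowel)+3=d, y(cons)+2=a.

jlijyda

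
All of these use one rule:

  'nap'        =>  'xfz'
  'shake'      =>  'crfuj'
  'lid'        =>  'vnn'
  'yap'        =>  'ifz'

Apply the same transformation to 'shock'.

Vowels shift forward by 5 and consonants shift forward by 10.
For shock: s(cons)+10=c, h(cons)+10=r, o(vowel)+5=t, c(cons)+10=m, k(cons)+10=u.

crtmu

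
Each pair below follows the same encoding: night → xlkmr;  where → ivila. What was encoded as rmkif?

begin

The output letters match the input read backwards, each shifted +4: night reversed is thgin. Read the word backwards and shift each letter +4.
Undoing it on rmkif: shift back: r−4=n, m−4=i, k−4=g, i−4=e, f−4=b → nigeb; then reverse → begin.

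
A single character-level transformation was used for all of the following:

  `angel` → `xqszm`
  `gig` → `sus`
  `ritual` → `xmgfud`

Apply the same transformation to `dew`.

iqp

The output letters match the input read backwards, each shifted +12: angel reversed is legna. Read the word backwards and shift each letter +12.
On dew: reverse → wed; then shift: w+12=i, e+12=q, d+12=p.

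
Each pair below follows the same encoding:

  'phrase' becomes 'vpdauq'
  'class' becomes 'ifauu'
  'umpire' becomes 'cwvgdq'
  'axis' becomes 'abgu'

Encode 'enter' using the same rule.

Each letter's alphabet position (a=0..z=25) is mapped through 17·x+0 mod 26 — an affine cipher.
For enter: e(4)→17·4+0≡16=q; n(13)→17·13+0≡13=n; t(19)→17·19+0≡11=l; e(4)→17·4+0≡16=q; r(17)→17·17+0≡3=d (all mod 26).

qnlqd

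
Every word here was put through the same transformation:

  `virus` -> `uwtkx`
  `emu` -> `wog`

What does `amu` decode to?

The word is reversed, then every letter is shifted forward by 2.
Decoding amu: shift back: a−2=y, m−2=k, u−2=s → yks; then reverse → sky.

sky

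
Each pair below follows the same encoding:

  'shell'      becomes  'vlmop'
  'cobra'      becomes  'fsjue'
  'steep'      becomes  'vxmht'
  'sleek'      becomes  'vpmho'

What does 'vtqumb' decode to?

spirit

Shifts by position in shell: pos 0: s→v (+3), pos 1: h→l (+4), pos 2: e→m (+8), pos 3: l→o (+3), pos 4: l→p (+4) — repeating every 3. It's a Vigenère-style cipher with numeric key [3,4,8]: position i shifts by key[i mod 3].
Reversing it on vtqumb: v−3=s, t−4=p, q−8=i, u−3=r, m−4=i, b−8=t.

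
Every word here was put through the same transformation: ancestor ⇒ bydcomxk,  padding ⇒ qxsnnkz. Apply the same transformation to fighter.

bodrqsp

The output letters match the input read backwards, each shifted +10: ancestor reversed is rotsecna. Read the word backwards and shift each letter +10.
On fighter: reverse → rethgif; then shift: r+10=b, e+10=o, t+10=d, h+10=r, g+10=q, i+10=s, f+10=p.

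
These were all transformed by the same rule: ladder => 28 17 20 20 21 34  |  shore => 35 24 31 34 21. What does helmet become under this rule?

l is letter #12 and maps to 28: an offset of 16. The number is (letter's place in the alphabet, a=1) + 16.
For helmet: h=8→24, e=5→21, l=12→28, m=13→29, e=5→21, t=20→36.

24 21 28 29 21 36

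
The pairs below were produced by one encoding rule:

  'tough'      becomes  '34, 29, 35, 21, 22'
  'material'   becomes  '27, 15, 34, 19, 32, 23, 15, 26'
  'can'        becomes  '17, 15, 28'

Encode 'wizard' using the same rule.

37, 23, 40, 15, 32, 18

The number is (letter's place in the alphabet, a=1) + 14.
Applying it to wizard: w=23→37, i=9→23, z=26→40, a=1→15, r=18→32, d=4→18.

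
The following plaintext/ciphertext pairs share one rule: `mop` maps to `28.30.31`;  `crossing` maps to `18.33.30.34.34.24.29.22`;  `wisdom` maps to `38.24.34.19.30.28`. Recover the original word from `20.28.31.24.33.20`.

empire

m is letter #13 and maps to 28: an offset of 15. The number is (letter's place in the alphabet, a=1) + 15.
Reversing it on 20.28.31.24.33.20: 20→(20−15)÷1=5=e, 28→(28−15)÷1=13=m, 31→(31−15)÷1=16=p, 24→(24−15)÷1=9=i, 33→(33−15)÷1=18=r, 20→(20−15)÷1=5=e.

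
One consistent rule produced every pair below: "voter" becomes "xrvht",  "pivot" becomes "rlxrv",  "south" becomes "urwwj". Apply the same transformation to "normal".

prtpco

Shifts by position in voter: pos 0: v→x (+2), pos 1: o→r (+3), pos 2: t→v (+2), pos 3: e→h (+3) — repeating every 2. A repeating key of period 2 is used — shifts +2, +3 over and over.
On normal: n+2=p, o+3=r, r+2=t, m+3=p, a+2=c, l+3=o.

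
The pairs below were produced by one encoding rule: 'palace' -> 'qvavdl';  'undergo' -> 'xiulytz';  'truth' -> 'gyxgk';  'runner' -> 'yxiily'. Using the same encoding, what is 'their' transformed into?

p(15)→q(16) and a(0)→v(21) fit y≡17x+21 (mod 26); the inverse of 17 mod 26 is 23. Each letter's alphabet position (a=0..z=25) is mapped through 17·x+21 mod 26 — an affine cipher.
For their: t(19)→17·19+21≡6=g; h(7)→17·7+21≡10=k; e(4)→17·4+21≡11=l; i(8)→17·8+21≡1=b; r(17)→17·17+21≡24=y (all mod 26).

gklby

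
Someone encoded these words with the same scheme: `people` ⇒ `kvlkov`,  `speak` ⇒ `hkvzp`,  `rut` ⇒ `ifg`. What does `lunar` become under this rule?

ofmzi

Each pair mirrors across the alphabet (p↔k, e↔v, o↔l): positions sum to 25. Letters are reflected about the middle of the alphabet (position → 25−position): Atbash.
On lunar: l↔o, u↔f, n↔m, a↔z, r↔i.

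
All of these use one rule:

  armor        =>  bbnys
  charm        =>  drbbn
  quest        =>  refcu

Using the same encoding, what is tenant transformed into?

uookod

Shifts by position in armor: pos 0: a→b (+1), pos 1: r→b (+10), pos 2: m→n (+1), pos 3: o→y (+10) — repeating every 2. The shifts repeat in a cycle of length 2: positions 0,1,… shift by +1, +10, then the pattern repeats.
For tenant: t+1=u, e+10=o, n+1=o, a+10=k, n+1=o, t+10=d.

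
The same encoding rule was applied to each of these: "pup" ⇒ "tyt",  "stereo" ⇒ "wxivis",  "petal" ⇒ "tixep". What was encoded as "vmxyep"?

ritual

Each letter is shifted forward by 4 in the alphabet (a Caesar shift of +4).
Decoding vmxyep: v−4=r, m−4=i, x−4=t, y−4=u, e−4=a, p−4=l.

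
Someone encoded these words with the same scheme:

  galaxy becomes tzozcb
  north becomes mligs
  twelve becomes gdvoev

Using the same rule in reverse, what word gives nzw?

mad

Each pair mirrors across the alphabet (g↔t, a↔z, l↔o): positions sum to 25. Each letter is replaced by its mirror in the alphabet: a↔z, b↔y, c↔x, and so on (the Atbash cipher).
Decoding nzw: n↔m, z↔a, w↔d.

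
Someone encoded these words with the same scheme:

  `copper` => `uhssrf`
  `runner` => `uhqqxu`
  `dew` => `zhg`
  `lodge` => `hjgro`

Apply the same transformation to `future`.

huxwxi

The output letters match the input read backwards, each shifted +3: copper reversed is reppoc. The word is reversed, then every letter is shifted forward by 3.
Applying it to future: reverse → erutuf; then shift: e+3=h, r+3=u, u+3=x, t+3=w, u+3=x, f+3=i.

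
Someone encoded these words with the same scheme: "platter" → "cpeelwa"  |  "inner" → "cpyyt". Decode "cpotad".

spider

The output letters match the input read backwards, each shifted +11: platter reversed is rettalp. The word is reversed, then every letter is shifted forward by 11.
Decoding cpotad: shift back: c−11=r, p−11=e, o−11=d, t−11=i, a−11=p, d−11=s → redips; then reverse → spider.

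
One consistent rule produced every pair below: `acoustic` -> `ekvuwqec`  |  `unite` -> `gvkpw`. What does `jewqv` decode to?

touch

The output letters match the input read backwards, each shifted +2: acoustic reversed is citsuoca. Read the word backwards and shift each letter +2.
Decoding jewqv: shift back: j−2=h, e−2=c, w−2=u, q−2=o, v−2=t → hcuot; then reverse → touch.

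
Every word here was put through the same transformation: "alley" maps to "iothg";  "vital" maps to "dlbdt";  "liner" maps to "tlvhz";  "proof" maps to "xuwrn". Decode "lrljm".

dodge

The shifts repeat in a cycle of length 2: positions 0,1,… shift by +8, +3, then the pattern repeats.
Decoding lrljm: l−8=d, r−3=o, l−8=d, j−3=g, m−8=e.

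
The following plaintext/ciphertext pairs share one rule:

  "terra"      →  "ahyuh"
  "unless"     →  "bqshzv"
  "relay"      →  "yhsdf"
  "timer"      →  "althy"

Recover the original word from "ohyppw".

It's a Vigenère-style cipher with numeric key [7,3]: position i shifts by key[i mod 2].
Undoing it on ohyppw: o−7=h, h−3=e, y−7=r, p−3=m, p−7=i, w−3=t.

hermit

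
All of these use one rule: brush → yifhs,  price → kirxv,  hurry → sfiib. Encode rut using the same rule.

Each pair mirrors across the alphabet (b↔y, r↔i, u↔f): positions sum to 25. Letters are reflected about the middle of the alphabet (position → 25−position): Atbash.
On rut: r↔i, u↔f, t↔g.

ifg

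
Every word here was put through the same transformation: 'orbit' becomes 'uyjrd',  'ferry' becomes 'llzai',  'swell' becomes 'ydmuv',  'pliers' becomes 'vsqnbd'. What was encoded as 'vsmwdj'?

Letter i (0-indexed) is shifted by i+6, so successive shifts are 6, 7, 8, ….
Reversing it on vsmwdj: v−6=p, s−7=l, m−8=e, w−9=n, d−10=t, j−11=y.

plenty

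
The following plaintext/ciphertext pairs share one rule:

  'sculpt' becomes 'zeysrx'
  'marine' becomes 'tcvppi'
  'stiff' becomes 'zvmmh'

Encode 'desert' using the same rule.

kgwltx

Shifts by position in sculpt: pos 0: s→z (+7), pos 1: c→e (+2), pos 2: u→y (+4), pos 3: l→s (+7), pos 4: p→r (+2), pos 5: t→x (+4) — repeating every 3. The shifts repeat in a cycle of length 3: positions 0,1,… shift by +7, +2, +4, then the pattern repeats.
On desert: d+7=k, e+2=g, s+4=w, e+7=l, r+2=t, t+4=x.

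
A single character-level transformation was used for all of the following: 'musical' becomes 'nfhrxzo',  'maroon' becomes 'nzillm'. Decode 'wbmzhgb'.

dynasty

Each pair mirrors across the alphabet (m↔n, u↔f, s↔h): positions sum to 25. This is the alphabet-reversal cipher (Atbash): a becomes z, b becomes y, etc.
Decoding wbmzhgb: w↔d, b↔y, m↔n, z↔a, h↔s, g↔t, b↔y.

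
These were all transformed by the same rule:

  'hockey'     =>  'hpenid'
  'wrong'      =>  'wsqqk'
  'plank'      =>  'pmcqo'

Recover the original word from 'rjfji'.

ridge

In hockey: h→h is +0, o→p is +1, c→e is +2, k→n is +3 — the shift increases by 1 each position. Each letter shifts forward by its position index (0, 1, 2, …) — the shift grows by one for each successive letter.
Undoing it on rjfji: r−0=r, j−1=i, f−2=d, j−3=g, i−4=e.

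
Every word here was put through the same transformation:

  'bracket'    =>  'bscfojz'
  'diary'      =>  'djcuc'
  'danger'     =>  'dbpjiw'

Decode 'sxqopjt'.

In bracket: b→b is +0, r→s is +1, a→c is +2, c→f is +3 — the shift increases by 1 each position. The shift increases by 1 at each position, starting from +0: 0, 1, 2, ….
Undoing it on sxqopjt: s−0=s, x−1=w, q−2=o, o−3=l, p−4=l, j−5=e, t−6=n.

swollen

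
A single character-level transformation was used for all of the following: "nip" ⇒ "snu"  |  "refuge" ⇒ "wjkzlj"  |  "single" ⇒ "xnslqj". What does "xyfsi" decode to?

stand

Compare letters: n→s is +5, i→n is +5, p→u is +5 — a constant shift. It's a constant shift of +5 (ROT5).
Undoing it on xyfsi: x−5=s, y−5=t, f−5=a, s−5=n, i−5=d.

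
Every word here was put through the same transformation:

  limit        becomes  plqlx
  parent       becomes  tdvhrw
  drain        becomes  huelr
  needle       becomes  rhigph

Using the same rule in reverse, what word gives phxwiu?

Shifts by position in limit: pos 0: l→p (+4), pos 1: i→l (+3), pos 2: m→q (+4), pos 3: i→l (+3) — repeating every 2. A repeating key of period 2 is used — shifts +4, +3 over and over.
Reversing it on phxwiu: p−4=l, h−3=e, x−4=t, w−3=t, i−4=e, u−3=r.

letter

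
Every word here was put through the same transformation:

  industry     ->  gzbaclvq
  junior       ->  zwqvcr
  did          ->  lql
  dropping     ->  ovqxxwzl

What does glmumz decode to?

The word is reversed, then every letter is shifted forward by 8.
Decoding glmumz: shift back: g−8=y, l−8=d, m−8=e, u−8=m, m−8=e, z−8=r → ydemer; then reverse → remedy.

remedy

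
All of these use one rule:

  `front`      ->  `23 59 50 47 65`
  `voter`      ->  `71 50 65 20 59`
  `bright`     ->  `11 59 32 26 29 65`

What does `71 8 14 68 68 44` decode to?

f(#6)→23 and r(#18)→59: differences scale by 3, so n = 3·pos + 5. The formula is n = 3×(alphabet index, a=1) + 5.
Reversing it on 71 8 14 68 68 44: 71→(71−5)÷3=22=v, 8→(8−5)÷3=1=a, 14→(14−5)÷3=3=c, 68→(68−5)÷3=21=u, 68→(68−5)÷3=21=u, 44→(44−5)÷3=13=m.

vacuum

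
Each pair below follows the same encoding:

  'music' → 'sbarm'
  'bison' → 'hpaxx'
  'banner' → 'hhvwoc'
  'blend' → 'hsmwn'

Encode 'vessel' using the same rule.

Each letter shifts forward by (position + 6), i.e. 6, 7, 8, … — the shift grows by one for each successive letter.
On vessel: v+6=b, e+7=l, s+8=a, s+9=b, e+10=o, l+11=w.

blabow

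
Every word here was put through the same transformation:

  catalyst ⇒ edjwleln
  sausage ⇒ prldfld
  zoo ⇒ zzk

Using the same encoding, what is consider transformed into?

cpotdyzn

The output letters match the input read backwards, each shifted +11: catalyst reversed is tsylatac. The word is reversed, then every letter is shifted forward by 11.
On consider: reverse → redisnoc; then shift: r+11=c, e+11=p, d+11=o, i+11=t, s+11=d, n+11=y, o+11=z, c+11=n.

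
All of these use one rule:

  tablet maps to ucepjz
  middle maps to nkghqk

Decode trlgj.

In tablet: t→u is +1, a→c is +2, b→e is +3, l→p is +4 — the shift increases by 1 each position. Letter i (0-indexed) is shifted by i+1, so successive shifts are 1, 2, 3, ….
Reversing it on trlgj: t−1=s, r−2=p, l−3=i, g−4=c, j−5=e.

spice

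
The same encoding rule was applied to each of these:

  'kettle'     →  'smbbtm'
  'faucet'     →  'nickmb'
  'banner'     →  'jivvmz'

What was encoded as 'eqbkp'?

witch

Compare letters: k→s is +8, e→m is +8, t→b is +8 — a constant shift. It's a constant shift of +8 (ROT8).
Decoding eqbkp: e−8=w, q−8=i, b−8=t, k−8=c, p−8=h.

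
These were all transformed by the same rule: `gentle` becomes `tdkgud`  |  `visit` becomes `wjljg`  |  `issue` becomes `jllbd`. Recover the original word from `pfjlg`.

g(6)→t(19) and e(4)→d(3) fit y≡21x+23 (mod 26); the inverse of 21 mod 26 is 5. Each letter's alphabet position (a=0..z=25) is mapped through 21·x+23 mod 26 — an affine cipher.
Undoing it on pfjlg: p(15)→5·(15−23)≡12=m; f(5)→5·(5−23)≡14=o; j(9)→5·(9−23)≡8=i; l(11)→5·(11−23)≡18=s; g(6)→5·(6−23)≡19=t (all mod 26).

moist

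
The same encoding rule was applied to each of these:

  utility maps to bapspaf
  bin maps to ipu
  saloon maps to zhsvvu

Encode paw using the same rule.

whd

Compare letters: u→b is +7, t→a is +7, i→p is +7 — a constant shift. Each letter is shifted forward by 7 in the alphabet (a Caesar shift of +7).
On paw: p+7=w, a+7=h, w+7=d.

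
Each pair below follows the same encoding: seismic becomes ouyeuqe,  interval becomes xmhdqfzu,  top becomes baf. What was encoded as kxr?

The output letters match the input read backwards, each shifted +12: seismic reversed is cimsies. Two steps: reverse the string, then apply a Caesar shift of +12.
Undoing it on kxr: shift back: k−12=y, x−12=l, r−12=f → ylf; then reverse → fly.

fly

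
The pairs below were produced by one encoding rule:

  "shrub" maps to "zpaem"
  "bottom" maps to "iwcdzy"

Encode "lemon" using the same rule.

smvyy

In shrub: s→z is +7, h→p is +8, r→a is +9, u→e is +10 — the shift increases by 1 each position. Letter i (0-indexed) is shifted by i+7, so successive shifts are 7, 8, 9, ….
Applying it to lemon: l+7=s, e+8=m, m+9=v, o+10=y, n+11=y.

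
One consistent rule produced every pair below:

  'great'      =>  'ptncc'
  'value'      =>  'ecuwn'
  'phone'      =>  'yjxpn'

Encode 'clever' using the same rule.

lnnxnt

Shifts by position in great: pos 0: g→p (+9), pos 1: r→t (+2), pos 2: e→n (+9), pos 3: a→c (+2) — repeating every 2. It's a Vigenère-style cipher with numeric key [9,2]: position i shifts by key[i mod 2].
For clever: c+9=l, l+2=n, e+9=n, v+2=x, e+9=n, r+2=t.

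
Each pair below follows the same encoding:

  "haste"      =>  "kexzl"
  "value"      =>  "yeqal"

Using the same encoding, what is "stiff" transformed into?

In haste: h→k is +3, a→e is +4, s→x is +5, t→z is +6 — the shift increases by 1 each position. The shift increases by 1 at each position, starting from +3: 3, 4, 5, ….
On stiff: s+3=v, t+4=x, i+5=n, f+6=l, f+7=m.

vxnlm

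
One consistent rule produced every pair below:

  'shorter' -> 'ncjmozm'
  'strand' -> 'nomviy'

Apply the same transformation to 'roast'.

Compare letters: s→n is +21, h→c is +21, o→j is +21 — a constant shift. Each letter is shifted forward by 21 in the alphabet (a Caesar shift of +21).
For roast: r+21=m, o+21=j, a+21=v, s+21=n, t+21=o.

mjvno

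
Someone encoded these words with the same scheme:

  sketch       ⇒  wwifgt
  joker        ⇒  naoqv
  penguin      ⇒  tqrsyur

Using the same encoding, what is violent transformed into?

Shifts by position in sketch: pos 0: s→w (+4), pos 1: k→w (+12), pos 2: e→i (+4), pos 3: t→f (+12) — repeating every 2. The shifts repeat in a cycle of length 2: positions 0,1,… shift by +4, +12, then the pattern repeats.
On violent: v+4=z, i+12=u, o+4=s, l+12=x, e+4=i, n+12=z, t+4=x.

zusxizx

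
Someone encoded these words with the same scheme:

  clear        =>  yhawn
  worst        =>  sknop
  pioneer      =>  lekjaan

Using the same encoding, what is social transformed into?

Compare letters: c→y is +22, l→h is +22, e→a is +22 — a constant shift. This is a Caesar cipher with shift 22.
For social: s+22=o, o+22=k, c+22=y, i+22=e, a+22=w, l+22=h.

okyewh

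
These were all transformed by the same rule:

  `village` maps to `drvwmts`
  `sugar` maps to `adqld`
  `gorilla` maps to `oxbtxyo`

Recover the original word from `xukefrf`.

In village: v→d is +8, i→r is +9, l→v is +10, l→w is +11 — the shift increases by 1 each position. Each letter shifts forward by (position + 8), i.e. 8, 9, 10, … — the shift grows by one for each successive letter.
Reversing it on xukefrf: x−8=p, u−9=l, k−10=a, e−11=t, f−12=t, r−13=e, f−14=r.

platter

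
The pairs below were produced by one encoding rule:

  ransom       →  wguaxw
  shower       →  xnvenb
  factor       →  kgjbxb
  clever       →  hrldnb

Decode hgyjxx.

carbon

In ransom: r→w is +5, a→g is +6, n→u is +7, s→a is +8 — the shift increases by 1 each position. Each letter shifts forward by (position + 5), i.e. 5, 6, 7, … — the shift grows by one for each successive letter.
Undoing it on hgyjxx: h−5=c, g−6=a, y−7=r, j−8=b, x−9=o, x−10=n.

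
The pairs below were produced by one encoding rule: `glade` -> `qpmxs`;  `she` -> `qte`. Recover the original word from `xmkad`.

The word is reversed, then every letter is shifted forward by 12.
Decoding xmkad: shift back: x−12=l, m−12=a, k−12=y, a−12=o, d−12=r → layor; then reverse → royal.

royal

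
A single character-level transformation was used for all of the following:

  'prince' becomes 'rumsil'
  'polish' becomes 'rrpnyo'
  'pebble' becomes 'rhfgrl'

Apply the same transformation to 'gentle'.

ihryrl

In prince: p→r is +2, r→u is +3, i→m is +4, n→s is +5 — the shift increases by 1 each position. Letter i (0-indexed) is shifted by i+2, so successive shifts are 2, 3, 4, ….
On gentle: g+2=i, e+3=h, n+4=r, t+5=y, l+6=r, e+7=l.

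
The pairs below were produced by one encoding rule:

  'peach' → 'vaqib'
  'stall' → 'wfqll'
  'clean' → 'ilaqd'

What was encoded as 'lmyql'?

This is an affine cipher: with a=0,…,z=25, each position x becomes (9x+16) mod 26.
Decoding lmyql: l(11)→3·(11−16)≡11=l; m(12)→3·(12−16)≡14=o; y(24)→3·(24−16)≡24=y; q(16)→3·(16−16)≡0=a; l(11)→3·(11−16)≡11=l (all mod 26).

loyal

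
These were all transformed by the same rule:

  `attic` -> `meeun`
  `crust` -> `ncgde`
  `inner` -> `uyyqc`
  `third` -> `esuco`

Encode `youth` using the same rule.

jages

Vowels shift forward by 12 and consonants shift forward by 11.
For youth: y(cons)+11=j, o(vowel)+12=a, u(vowel)+12=g, t(cons)+11=e, h(cons)+11=s.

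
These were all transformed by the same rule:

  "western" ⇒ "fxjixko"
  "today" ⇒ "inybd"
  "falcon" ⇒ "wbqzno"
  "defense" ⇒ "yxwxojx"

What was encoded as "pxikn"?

metro

Treating letters as 0–25, the rule is x ↦ 25x + 1 (mod 26).
Decoding pxikn: p(15)→25·(15−1)≡12=m; x(23)→25·(23−1)≡4=e; i(8)→25·(8−1)≡19=t; k(10)→25·(10−1)≡17=r; n(13)→25·(13−1)≡14=o (all mod 26).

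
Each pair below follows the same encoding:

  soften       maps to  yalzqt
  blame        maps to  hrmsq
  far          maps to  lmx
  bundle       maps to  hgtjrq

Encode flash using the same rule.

lrmyn

Two shifts are in play — +12 for a/e/i/o/u, +6 for every other letter.
On flash: f(cons)+6=l, l(cons)+6=r, a(vowel)+12=m, s(cons)+6=y, h(cons)+6=n.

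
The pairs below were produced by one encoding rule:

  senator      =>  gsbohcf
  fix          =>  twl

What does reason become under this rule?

fsogcb

Compare letters: s→g is +14, e→s is +14, n→b is +14 — a constant shift. Every letter moves 14 places later in the alphabet, wrapping around z→a.
On reason: r+14=f, e+14=s, a+14=o, s+14=g, o+14=c, n+14=b.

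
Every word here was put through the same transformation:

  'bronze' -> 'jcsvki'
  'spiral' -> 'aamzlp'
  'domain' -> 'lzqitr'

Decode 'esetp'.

whale

Shifts by position in bronze: pos 0: b→j (+8), pos 1: r→c (+11), pos 2: o→s (+4), pos 3: n→v (+8), pos 4: z→k (+11), pos 5: e→i (+4) — repeating every 3. A repeating key of period 3 is used — shifts +8, +11, +4 over and over.
Undoing it on esetp: e−8=w, s−11=h, e−4=a, t−8=l, p−11=e.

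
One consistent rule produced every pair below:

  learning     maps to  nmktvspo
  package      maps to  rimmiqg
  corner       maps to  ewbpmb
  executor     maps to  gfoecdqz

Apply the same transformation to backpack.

The shifts repeat in a cycle of length 3: positions 0,1,… shift by +2, +8, +10, then the pattern repeats.
On backpack: b+2=d, a+8=i, c+10=m, k+2=m, p+8=x, a+10=k, c+2=e, k+8=s.

dimmxkes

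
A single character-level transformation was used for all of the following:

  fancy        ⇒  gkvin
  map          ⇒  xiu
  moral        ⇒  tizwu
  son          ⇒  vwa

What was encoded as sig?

The output letters match the input read backwards, each shifted +8: fancy reversed is ycnaf. Read the word backwards and shift each letter +8.
Decoding sig: shift back: s−8=k, i−8=a, g−8=y → kay; then reverse → yak.

yak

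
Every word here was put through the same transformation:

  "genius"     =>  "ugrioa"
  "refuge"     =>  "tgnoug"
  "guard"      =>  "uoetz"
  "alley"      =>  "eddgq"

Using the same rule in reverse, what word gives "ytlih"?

g(6)→u(20) and e(4)→g(6) fit y≡7x+4 (mod 26); the inverse of 7 mod 26 is 15. This is an affine cipher: with a=0,…,z=25, each position x becomes (7x+4) mod 26.
Undoing it on ytlih: y(24)→15·(24−4)≡14=o; t(19)→15·(19−4)≡17=r; l(11)→15·(11−4)≡1=b; i(8)→15·(8−4)≡8=i; h(7)→15·(7−4)≡19=t (all mod 26).

orbit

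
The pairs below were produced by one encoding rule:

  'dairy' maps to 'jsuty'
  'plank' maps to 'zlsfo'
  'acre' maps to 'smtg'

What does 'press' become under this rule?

This is an affine cipher: with a=0,…,z=25, each position x becomes (23x+18) mod 26.
For press: p(15)→23·15+18≡25=z; r(17)→23·17+18≡19=t; e(4)→23·4+18≡6=g; s(18)→23·18+18≡16=q; s(18)→23·18+18≡16=q (all mod 26).

ztgqq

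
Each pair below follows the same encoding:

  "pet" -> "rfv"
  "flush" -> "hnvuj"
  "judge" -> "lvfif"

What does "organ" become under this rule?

ptibp

The shift depends on letter class: consonant p→r is +2, but vowel e→f is +1. Vowels shift forward by 1 and consonants shift forward by 2.
Applying it to organ: o(vowel)+1=p, r(cons)+2=t, g(cons)+2=i, a(vowel)+1=b, n(cons)+2=p.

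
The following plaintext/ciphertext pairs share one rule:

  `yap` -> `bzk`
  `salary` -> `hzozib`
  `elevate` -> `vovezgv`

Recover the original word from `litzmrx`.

Each pair mirrors across the alphabet (y↔b, a↔z, p↔k): positions sum to 25. Letters are reflected about the middle of the alphabet (position → 25−position): Atbash.
Decoding litzmrx: l↔o, i↔r, t↔g, z↔a, m↔n, r↔i, x↔c.

organic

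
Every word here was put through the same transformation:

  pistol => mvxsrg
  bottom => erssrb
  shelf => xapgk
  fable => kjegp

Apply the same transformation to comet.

p(15)→m(12) and i(8)→v(21) fit y≡21x+9 (mod 26); the inverse of 21 mod 26 is 5. This is an affine cipher: with a=0,…,z=25, each position x becomes (21x+9) mod 26.
For comet: c(2)→21·2+9≡25=z; o(14)→21·14+9≡17=r; m(12)→21·12+9≡1=b; e(4)→21·4+9≡15=p; t(19)→21·19+9≡18=s (all mod 26).

zrbps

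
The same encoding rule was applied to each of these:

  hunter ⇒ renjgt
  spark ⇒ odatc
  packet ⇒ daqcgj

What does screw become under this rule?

h(7)→r(17) and u(20)→e(4) fit y≡21x+0 (mod 26); the inverse of 21 mod 26 is 5. Each letter's alphabet position (a=0..z=25) is mapped through 21·x+0 mod 26 — an affine cipher.
For screw: s(18)→21·18+0≡14=o; c(2)→21·2+0≡16=q; r(17)→21·17+0≡19=t; e(4)→21·4+0≡6=g; w(22)→21·22+0≡20=u (all mod 26).

oqtgu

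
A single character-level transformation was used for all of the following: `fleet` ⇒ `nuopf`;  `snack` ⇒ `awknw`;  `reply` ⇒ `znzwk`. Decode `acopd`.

steer

Each letter shifts forward by (position + 8), i.e. 8, 9, 10, … — the shift grows by one for each successive letter.
Undoing it on acopd: a−8=s, c−9=t, o−10=e, p−11=e, d−12=r.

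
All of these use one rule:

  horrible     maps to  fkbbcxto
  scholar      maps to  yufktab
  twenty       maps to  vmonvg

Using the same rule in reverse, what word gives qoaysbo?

Each letter's alphabet position (a=0..z=25) is mapped through 23·x+0 mod 26 — an affine cipher.
Undoing it on qoaysbo: q(16)→17·(16−0)≡12=m; o(14)→17·(14−0)≡4=e; a(0)→17·(0−0)≡0=a; y(24)→17·(24−0)≡18=s; s(18)→17·(18−0)≡20=u; b(1)→17·(1−0)≡17=r; o(14)→17·(14−0)≡4=e (all mod 26).

measure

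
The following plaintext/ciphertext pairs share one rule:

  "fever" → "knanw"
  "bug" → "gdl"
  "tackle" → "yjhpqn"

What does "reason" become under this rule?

The rule splits by letter class: vowels +9, consonants +5.
On reason: r(cons)+5=w, e(vowel)+9=n, a(vowel)+9=j, s(cons)+5=x, o(vowel)+9=x, n(cons)+5=s.

wnjxxs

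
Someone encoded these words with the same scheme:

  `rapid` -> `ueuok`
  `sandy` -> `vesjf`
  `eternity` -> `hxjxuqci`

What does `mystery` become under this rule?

pcxzlzh

In rapid: r→u is +3, a→e is +4, p→u is +5, i→o is +6 — the shift increases by 1 each position. Letter i (0-indexed) is shifted by i+3, so successive shifts are 3, 4, 5, ….
On mystery: m+3=p, y+4=c, s+5=x, t+6=z, e+7=l, r+8=z, y+9=h.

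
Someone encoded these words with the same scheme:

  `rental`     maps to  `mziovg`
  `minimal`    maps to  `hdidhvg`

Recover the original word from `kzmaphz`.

perfume

Compare letters: r→m is +21, e→z is +21, n→i is +21 — a constant shift. It's a constant shift of +21 (ROT21).
Reversing it on kzmaphz: k−21=p, z−21=e, m−21=r, a−21=f, p−21=u, h−21=m, z−21=e.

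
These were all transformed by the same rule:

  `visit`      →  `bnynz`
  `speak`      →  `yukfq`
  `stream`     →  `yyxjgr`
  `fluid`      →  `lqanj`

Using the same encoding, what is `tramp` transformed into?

The shifts repeat in a cycle of length 2: positions 0,1,… shift by +6, +5, then the pattern repeats.
On tramp: t+6=z, r+5=w, a+6=g, m+5=r, p+6=v.

zwgrv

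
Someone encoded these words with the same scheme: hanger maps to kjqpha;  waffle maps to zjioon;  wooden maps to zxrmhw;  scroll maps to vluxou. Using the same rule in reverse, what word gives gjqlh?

Shifts by position in hanger: pos 0: h→k (+3), pos 1: a→j (+9), pos 2: n→q (+3), pos 3: g→p (+9) — repeating every 2. A repeating key of period 2 is used — shifts +3, +9 over and over.
Decoding gjqlh: g−3=d, j−9=a, q−3=n, l−9=c, h−3=e.

dance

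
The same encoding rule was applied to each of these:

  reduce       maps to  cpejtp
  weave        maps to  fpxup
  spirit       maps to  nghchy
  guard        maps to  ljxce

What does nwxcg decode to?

sharp

r(17)→c(2) and e(4)→p(15) fit y≡11x+23 (mod 26); the inverse of 11 mod 26 is 19. Each letter's alphabet position (a=0..z=25) is mapped through 11·x+23 mod 26 — an affine cipher.
Reversing it on nwxcg: n(13)→19·(13−23)≡18=s; w(22)→19·(22−23)≡7=h; x(23)→19·(23−23)≡0=a; c(2)→19·(2−23)≡17=r; g(6)→19·(6−23)≡15=p (all mod 26).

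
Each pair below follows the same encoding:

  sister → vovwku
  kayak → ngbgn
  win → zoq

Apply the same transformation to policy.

suoofb

The shift depends on letter class: consonant s→v is +3, but vowel i→o is +6. Two shifts are in play — +6 for a/e/i/o/u, +3 for every other letter.
On policy: p(cons)+3=s, o(vowel)+6=u, l(cons)+3=o, i(vowel)+6=o, c(cons)+3=f, y(cons)+3=b.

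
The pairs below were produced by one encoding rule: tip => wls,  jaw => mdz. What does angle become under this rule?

Compare letters: t→w is +3, i→l is +3, p→s is +3 — a constant shift. Every letter moves 3 places later in the alphabet, wrapping around z→a.
On angle: a+3=d, n+3=q, g+3=j, l+3=o, e+3=h.

dqjoh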